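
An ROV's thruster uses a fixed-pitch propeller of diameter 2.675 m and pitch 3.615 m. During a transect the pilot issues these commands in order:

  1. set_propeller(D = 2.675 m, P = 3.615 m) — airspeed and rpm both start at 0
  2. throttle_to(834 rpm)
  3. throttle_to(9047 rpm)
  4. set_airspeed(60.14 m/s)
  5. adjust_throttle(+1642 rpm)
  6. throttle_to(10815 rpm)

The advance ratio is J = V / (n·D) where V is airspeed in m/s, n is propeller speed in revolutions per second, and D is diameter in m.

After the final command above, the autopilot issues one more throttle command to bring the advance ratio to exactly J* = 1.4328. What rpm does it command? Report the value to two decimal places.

set_propeller: D = 2.675 m, P = 3.615 m (p = P/D = 1.351402); state ← (V=0, rpm=0)
throttle_to(834): rpm ← 834
throttle_to(9047): rpm ← 9047
set_airspeed(60.14): V ← 60.14 m/s
adjust_throttle(+1642): rpm ← 9047 +1642 = 10689
throttle_to(10815): rpm ← 10815
final state: V = 60.14 m/s, rpm = 10815 → n = rpm/60 = 180.250000 rev/s
target J* = 1.4328; solve J* = V/(n·D) for n: n = V/(J*·D) = 60.14/(1.4328 × 2.675) = 15.691124 rev/s
rpm = 60·n = 941.467462

rpm = 941.47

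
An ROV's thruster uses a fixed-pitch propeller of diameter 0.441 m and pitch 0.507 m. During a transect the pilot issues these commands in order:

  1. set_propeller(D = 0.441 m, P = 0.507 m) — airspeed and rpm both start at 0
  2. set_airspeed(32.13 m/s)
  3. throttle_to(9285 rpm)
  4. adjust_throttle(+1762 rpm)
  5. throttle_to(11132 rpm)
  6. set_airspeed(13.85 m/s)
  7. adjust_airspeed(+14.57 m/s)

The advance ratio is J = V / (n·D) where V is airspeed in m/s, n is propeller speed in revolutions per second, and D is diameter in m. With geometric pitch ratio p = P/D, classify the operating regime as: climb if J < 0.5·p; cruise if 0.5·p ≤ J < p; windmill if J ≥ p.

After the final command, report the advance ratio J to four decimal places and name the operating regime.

J = 0.3473, regime = climb

set_propeller: D = 0.441 m, P = 0.507 m (p = P/D = 1.149660); state ← (V=0, rpm=0)
set_airspeed(32.13): V ← 32.13 m/s
throttle_to(9285): rpm ← 9285
adjust_throttle(+1762): rpm ← 9285 +1762 = 11047
throttle_to(11132): rpm ← 11132
set_airspeed(13.85): V ← 13.85 m/s
adjust_airspeed(+14.57): V ← 13.85 +14.57 = 28.42 m/s
final state: V = 28.42 m/s, rpm = 11132 → n = rpm/60 = 185.533333 rev/s
J = V / (n·D) = 28.42 / (185.533333 × 0.441) = 0.347347
regime bands: climb J<0.5748 | cruise [0.5748, 1.1497) | windmill J≥1.1497
J = 0.3473 → climb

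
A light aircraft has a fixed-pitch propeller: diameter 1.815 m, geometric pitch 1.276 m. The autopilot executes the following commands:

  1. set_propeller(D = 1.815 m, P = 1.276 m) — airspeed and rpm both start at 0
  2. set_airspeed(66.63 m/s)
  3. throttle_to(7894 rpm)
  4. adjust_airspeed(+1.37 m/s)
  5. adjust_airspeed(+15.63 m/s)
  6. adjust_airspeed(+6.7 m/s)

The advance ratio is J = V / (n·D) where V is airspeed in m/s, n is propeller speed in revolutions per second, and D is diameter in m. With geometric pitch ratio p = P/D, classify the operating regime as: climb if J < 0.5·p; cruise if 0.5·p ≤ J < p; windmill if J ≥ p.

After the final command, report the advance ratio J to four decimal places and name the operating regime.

J = 0.3783, regime = cruise

set_propeller: D = 1.815 m, P = 1.276 m (p = P/D = 0.703030); state ← (V=0, rpm=0)
set_airspeed(66.63): V ← 66.63 m/s
throttle_to(7894): rpm ← 7894
adjust_airspeed(+1.37): V ← 66.63 +1.37 = 68 m/s
adjust_airspeed(+15.63): V ← 68 +15.63 = 83.63 m/s
adjust_airspeed(+6.7): V ← 83.63 +6.7 = 90.33 m/s
final state: V = 90.33 m/s, rpm = 7894 → n = rpm/60 = 131.566667 rev/s
J = V / (n·D) = 90.33 / (131.566667 × 1.815) = 0.378277
regime bands: climb J<0.3515 | cruise [0.3515, 0.7030) | windmill J≥0.7030
J = 0.3783 → cruise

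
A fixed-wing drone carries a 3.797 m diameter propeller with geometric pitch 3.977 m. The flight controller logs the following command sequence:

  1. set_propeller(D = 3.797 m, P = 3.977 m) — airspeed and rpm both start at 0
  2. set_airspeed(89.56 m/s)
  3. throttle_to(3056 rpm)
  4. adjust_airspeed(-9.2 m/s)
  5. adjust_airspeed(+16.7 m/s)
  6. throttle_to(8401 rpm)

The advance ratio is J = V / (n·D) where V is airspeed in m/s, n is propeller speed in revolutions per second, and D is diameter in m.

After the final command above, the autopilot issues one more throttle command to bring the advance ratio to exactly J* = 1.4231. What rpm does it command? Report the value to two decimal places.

set_propeller: D = 3.797 m, P = 3.977 m (p = P/D = 1.047406); state ← (V=0, rpm=0)
set_airspeed(89.56): V ← 89.56 m/s
throttle_to(3056): rpm ← 3056
adjust_airspeed(-9.2): V ← 89.56 -9.2 = 80.36 m/s
adjust_airspeed(+16.7): V ← 80.36 +16.7 = 97.06 m/s
throttle_to(8401): rpm ← 8401
final state: V = 97.06 m/s, rpm = 8401 → n = rpm/60 = 140.016667 rev/s
target J* = 1.4231; solve J* = V/(n·D) for n: n = V/(J*·D) = 97.06/(1.4231 × 3.797) = 17.962396 rev/s
rpm = 60·n = 1077.743771

rpm = 1077.74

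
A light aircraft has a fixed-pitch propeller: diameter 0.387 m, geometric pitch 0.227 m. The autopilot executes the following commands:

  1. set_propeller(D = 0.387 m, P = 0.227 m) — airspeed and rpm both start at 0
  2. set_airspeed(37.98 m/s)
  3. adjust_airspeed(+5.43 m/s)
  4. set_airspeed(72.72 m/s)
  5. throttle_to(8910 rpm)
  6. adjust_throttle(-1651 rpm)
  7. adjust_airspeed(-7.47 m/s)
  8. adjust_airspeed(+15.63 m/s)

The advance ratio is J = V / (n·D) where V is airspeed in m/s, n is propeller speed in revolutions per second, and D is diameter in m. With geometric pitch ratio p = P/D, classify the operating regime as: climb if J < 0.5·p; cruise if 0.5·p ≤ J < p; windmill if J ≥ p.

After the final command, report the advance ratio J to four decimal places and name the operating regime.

set_propeller: D = 0.387 m, P = 0.227 m (p = P/D = 0.586563); state ← (V=0, rpm=0)
set_airspeed(37.98): V ← 37.98 m/s
adjust_airspeed(+5.43): V ← 37.98 +5.43 = 43.41 m/s
set_airspeed(72.72): V ← 72.72 m/s
throttle_to(8910): rpm ← 8910
adjust_throttle(-1651): rpm ← 8910 -1651 = 7259
adjust_airspeed(-7.47): V ← 72.72 -7.47 = 65.25 m/s
adjust_airspeed(+15.63): V ← 65.25 +15.63 = 80.88 m/s
final state: V = 80.88 m/s, rpm = 7259 → n = rpm/60 = 120.983333 rev/s
J = V / (n·D) = 80.88 / (120.983333 × 0.387) = 1.727447
regime bands: climb J<0.2933 | cruise [0.2933, 0.5866) | windmill J≥0.5866
J = 1.7274 → windmill

J = 1.7274, regime = windmill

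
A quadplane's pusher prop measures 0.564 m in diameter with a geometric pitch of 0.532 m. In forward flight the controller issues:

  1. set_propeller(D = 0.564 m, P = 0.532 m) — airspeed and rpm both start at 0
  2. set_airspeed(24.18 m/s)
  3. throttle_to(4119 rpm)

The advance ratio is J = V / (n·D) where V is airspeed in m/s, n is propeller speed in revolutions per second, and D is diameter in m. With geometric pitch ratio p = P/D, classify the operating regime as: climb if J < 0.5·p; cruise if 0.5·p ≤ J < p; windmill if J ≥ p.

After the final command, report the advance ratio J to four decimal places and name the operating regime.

set_propeller: D = 0.564 m, P = 0.532 m (p = P/D = 0.943262); state ← (V=0, rpm=0)
set_airspeed(24.18): V ← 24.18 m/s
throttle_to(4119): rpm ← 4119
final state: V = 24.18 m/s, rpm = 4119 → n = rpm/60 = 68.650000 rev/s
J = V / (n·D) = 24.18 / (68.650000 × 0.564) = 0.624506
regime bands: climb J<0.4716 | cruise [0.4716, 0.9433) | windmill J≥0.9433
J = 0.6245 → cruise

J = 0.6245, regime = cruise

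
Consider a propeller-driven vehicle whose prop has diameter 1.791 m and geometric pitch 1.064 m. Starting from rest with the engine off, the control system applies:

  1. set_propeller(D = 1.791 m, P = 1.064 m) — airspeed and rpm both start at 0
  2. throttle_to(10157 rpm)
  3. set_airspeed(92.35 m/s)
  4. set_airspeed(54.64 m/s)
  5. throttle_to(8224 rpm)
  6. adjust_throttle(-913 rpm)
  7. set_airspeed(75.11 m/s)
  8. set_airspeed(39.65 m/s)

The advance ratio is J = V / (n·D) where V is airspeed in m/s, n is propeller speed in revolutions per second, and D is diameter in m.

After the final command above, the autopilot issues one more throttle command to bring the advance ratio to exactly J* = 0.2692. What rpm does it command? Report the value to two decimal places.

set_propeller: D = 1.791 m, P = 1.064 m (p = P/D = 0.594082); state ← (V=0, rpm=0)
throttle_to(10157): rpm ← 10157
set_airspeed(92.35): V ← 92.35 m/s
set_airspeed(54.64): V ← 54.64 m/s
throttle_to(8224): rpm ← 8224
adjust_throttle(-913): rpm ← 8224 -913 = 7311
set_airspeed(75.11): V ← 75.11 m/s
set_airspeed(39.65): V ← 39.65 m/s
final state: V = 39.65 m/s, rpm = 7311 → n = rpm/60 = 121.850000 rev/s
target J* = 0.2692; solve J* = V/(n·D) for n: n = V/(J*·D) = 39.65/(0.2692 × 1.791) = 82.238002 rev/s
rpm = 60·n = 4934.280118

rpm = 4934.28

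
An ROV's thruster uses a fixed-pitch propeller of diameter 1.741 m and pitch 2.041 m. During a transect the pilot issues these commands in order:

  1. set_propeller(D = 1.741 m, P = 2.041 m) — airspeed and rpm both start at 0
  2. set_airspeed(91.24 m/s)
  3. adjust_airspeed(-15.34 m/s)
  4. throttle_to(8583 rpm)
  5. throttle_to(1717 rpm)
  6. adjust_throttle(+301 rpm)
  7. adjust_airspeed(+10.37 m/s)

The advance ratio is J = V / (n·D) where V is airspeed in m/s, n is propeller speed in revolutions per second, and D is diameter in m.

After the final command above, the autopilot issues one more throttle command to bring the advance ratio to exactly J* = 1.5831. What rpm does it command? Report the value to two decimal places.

rpm = 1878.04

set_propeller: D = 1.741 m, P = 2.041 m (p = P/D = 1.172315); state ← (V=0, rpm=0)
set_airspeed(91.24): V ← 91.24 m/s
adjust_airspeed(-15.34): V ← 91.24 -15.34 = 75.9 m/s
throttle_to(8583): rpm ← 8583
throttle_to(1717): rpm ← 1717
adjust_throttle(+301): rpm ← 1717 +301 = 2018
adjust_airspeed(+10.37): V ← 75.9 +10.37 = 86.27 m/s
final state: V = 86.27 m/s, rpm = 2018 → n = rpm/60 = 33.633333 rev/s
target J* = 1.5831; solve J* = V/(n·D) for n: n = V/(J*·D) = 86.27/(1.5831 × 1.741) = 31.300601 rev/s
rpm = 60·n = 1878.036067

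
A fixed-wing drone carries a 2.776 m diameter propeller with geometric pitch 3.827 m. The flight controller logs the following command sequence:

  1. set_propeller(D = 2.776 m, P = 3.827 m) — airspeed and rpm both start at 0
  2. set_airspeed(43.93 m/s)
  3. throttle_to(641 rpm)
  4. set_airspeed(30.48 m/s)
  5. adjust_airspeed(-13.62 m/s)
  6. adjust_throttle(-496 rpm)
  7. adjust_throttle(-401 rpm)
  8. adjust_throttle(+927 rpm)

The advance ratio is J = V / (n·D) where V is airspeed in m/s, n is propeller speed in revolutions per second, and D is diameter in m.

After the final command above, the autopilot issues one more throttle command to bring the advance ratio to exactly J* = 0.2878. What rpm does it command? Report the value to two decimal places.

set_propeller: D = 2.776 m, P = 3.827 m (p = P/D = 1.378602); state ← (V=0, rpm=0)
set_airspeed(43.93): V ← 43.93 m/s
throttle_to(641): rpm ← 641
set_airspeed(30.48): V ← 30.48 m/s
adjust_airspeed(-13.62): V ← 30.48 -13.62 = 16.86 m/s
adjust_throttle(-496): rpm ← 641 -496 = 145
adjust_throttle(-401): rpm ← 145 -401 = -256
adjust_throttle(+927): rpm ← -256 +927 = 671
final state: V = 16.86 m/s, rpm = 671 → n = rpm/60 = 11.183333 rev/s
target J* = 0.2878; solve J* = V/(n·D) for n: n = V/(J*·D) = 16.86/(0.2878 × 2.776) = 21.103152 rev/s
rpm = 60·n = 1266.189096

rpm = 1266.19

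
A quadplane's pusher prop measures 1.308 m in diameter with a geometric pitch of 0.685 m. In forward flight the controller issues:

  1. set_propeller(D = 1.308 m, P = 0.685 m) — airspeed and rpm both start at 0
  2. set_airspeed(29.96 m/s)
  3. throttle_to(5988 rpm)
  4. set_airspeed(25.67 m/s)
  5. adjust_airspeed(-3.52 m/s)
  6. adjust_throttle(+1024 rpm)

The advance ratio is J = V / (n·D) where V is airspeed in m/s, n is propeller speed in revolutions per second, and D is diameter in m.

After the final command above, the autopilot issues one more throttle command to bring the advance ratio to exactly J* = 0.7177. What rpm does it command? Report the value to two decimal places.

set_propeller: D = 1.308 m, P = 0.685 m (p = P/D = 0.523700); state ← (V=0, rpm=0)
set_airspeed(29.96): V ← 29.96 m/s
throttle_to(5988): rpm ← 5988
set_airspeed(25.67): V ← 25.67 m/s
adjust_airspeed(-3.52): V ← 25.67 -3.52 = 22.15 m/s
adjust_throttle(+1024): rpm ← 5988 +1024 = 7012
final state: V = 22.15 m/s, rpm = 7012 → n = rpm/60 = 116.866667 rev/s
target J* = 0.7177; solve J* = V/(n·D) for n: n = V/(J*·D) = 22.15/(0.7177 × 1.308) = 23.595166 rev/s
rpm = 60·n = 1415.709971

rpm = 1415.71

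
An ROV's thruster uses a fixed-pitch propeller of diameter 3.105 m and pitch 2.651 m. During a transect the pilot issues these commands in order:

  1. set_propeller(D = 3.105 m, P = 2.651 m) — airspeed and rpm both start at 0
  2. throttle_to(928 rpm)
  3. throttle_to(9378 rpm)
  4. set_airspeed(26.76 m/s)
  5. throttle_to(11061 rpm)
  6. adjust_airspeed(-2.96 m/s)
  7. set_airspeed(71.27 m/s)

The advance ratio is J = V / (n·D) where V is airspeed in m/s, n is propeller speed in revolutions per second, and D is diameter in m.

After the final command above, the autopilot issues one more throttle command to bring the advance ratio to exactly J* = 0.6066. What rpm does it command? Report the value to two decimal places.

set_propeller: D = 3.105 m, P = 2.651 m (p = P/D = 0.853784); state ← (V=0, rpm=0)
throttle_to(928): rpm ← 928
throttle_to(9378): rpm ← 9378
set_airspeed(26.76): V ← 26.76 m/s
throttle_to(11061): rpm ← 11061
adjust_airspeed(-2.96): V ← 26.76 -2.96 = 23.8 m/s
set_airspeed(71.27): V ← 71.27 m/s
final state: V = 71.27 m/s, rpm = 11061 → n = rpm/60 = 184.350000 rev/s
target J* = 0.6066; solve J* = V/(n·D) for n: n = V/(J*·D) = 71.27/(0.6066 × 3.105) = 37.839270 rev/s
rpm = 60·n = 2270.356195

rpm = 2270.36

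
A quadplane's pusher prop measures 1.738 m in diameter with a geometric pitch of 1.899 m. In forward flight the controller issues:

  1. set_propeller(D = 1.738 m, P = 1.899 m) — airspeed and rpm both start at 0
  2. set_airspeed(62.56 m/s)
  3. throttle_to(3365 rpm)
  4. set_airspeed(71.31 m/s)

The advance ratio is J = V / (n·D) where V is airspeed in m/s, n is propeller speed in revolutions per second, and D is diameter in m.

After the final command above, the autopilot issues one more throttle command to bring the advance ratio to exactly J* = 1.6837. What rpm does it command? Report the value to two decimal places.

rpm = 1462.13

set_propeller: D = 1.738 m, P = 1.899 m (p = P/D = 1.092635); state ← (V=0, rpm=0)
set_airspeed(62.56): V ← 62.56 m/s
throttle_to(3365): rpm ← 3365
set_airspeed(71.31): V ← 71.31 m/s
final state: V = 71.31 m/s, rpm = 3365 → n = rpm/60 = 56.083333 rev/s
target J* = 1.6837; solve J* = V/(n·D) for n: n = V/(J*·D) = 71.31/(1.6837 × 1.738) = 24.368901 rev/s
rpm = 60·n = 1462.134090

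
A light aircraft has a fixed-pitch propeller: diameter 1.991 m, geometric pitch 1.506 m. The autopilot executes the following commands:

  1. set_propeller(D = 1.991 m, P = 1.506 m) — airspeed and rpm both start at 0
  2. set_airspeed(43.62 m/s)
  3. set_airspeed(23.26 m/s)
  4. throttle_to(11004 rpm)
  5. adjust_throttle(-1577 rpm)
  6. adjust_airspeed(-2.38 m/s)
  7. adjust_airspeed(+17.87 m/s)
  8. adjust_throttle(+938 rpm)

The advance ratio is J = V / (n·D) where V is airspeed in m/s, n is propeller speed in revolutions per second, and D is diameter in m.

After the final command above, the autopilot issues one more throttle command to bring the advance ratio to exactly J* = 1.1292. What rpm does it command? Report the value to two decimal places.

rpm = 1034.14

set_propeller: D = 1.991 m, P = 1.506 m (p = P/D = 0.756404); state ← (V=0, rpm=0)
set_airspeed(43.62): V ← 43.62 m/s
set_airspeed(23.26): V ← 23.26 m/s
throttle_to(11004): rpm ← 11004
adjust_throttle(-1577): rpm ← 11004 -1577 = 9427
adjust_airspeed(-2.38): V ← 23.26 -2.38 = 20.88 m/s
adjust_airspeed(+17.87): V ← 20.88 +17.87 = 38.75 m/s
adjust_throttle(+938): rpm ← 9427 +938 = 10365
final state: V = 38.75 m/s, rpm = 10365 → n = rpm/60 = 172.750000 rev/s
target J* = 1.1292; solve J* = V/(n·D) for n: n = V/(J*·D) = 38.75/(1.1292 × 1.991) = 17.235726 rev/s
rpm = 60·n = 1034.143550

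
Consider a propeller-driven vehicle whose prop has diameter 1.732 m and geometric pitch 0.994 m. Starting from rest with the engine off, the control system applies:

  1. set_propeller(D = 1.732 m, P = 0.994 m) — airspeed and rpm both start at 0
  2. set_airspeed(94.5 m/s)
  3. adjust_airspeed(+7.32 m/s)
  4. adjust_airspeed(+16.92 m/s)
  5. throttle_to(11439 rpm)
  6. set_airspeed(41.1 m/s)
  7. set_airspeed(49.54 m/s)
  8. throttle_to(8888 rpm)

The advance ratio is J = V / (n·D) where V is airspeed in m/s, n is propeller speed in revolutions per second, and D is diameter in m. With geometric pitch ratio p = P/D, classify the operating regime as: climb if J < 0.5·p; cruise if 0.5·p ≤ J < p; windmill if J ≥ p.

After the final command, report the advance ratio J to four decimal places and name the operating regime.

J = 0.1931, regime = climb

set_propeller: D = 1.732 m, P = 0.994 m (p = P/D = 0.573903); state ← (V=0, rpm=0)
set_airspeed(94.5): V ← 94.5 m/s
adjust_airspeed(+7.32): V ← 94.5 +7.32 = 101.82 m/s
adjust_airspeed(+16.92): V ← 101.82 +16.92 = 118.74 m/s
throttle_to(11439): rpm ← 11439
set_airspeed(41.1): V ← 41.1 m/s
set_airspeed(49.54): V ← 49.54 m/s
throttle_to(8888): rpm ← 8888
final state: V = 49.54 m/s, rpm = 8888 → n = rpm/60 = 148.133333 rev/s
J = V / (n·D) = 49.54 / (148.133333 × 1.732) = 0.193088
regime bands: climb J<0.2870 | cruise [0.2870, 0.5739) | windmill J≥0.5739
J = 0.1931 → climb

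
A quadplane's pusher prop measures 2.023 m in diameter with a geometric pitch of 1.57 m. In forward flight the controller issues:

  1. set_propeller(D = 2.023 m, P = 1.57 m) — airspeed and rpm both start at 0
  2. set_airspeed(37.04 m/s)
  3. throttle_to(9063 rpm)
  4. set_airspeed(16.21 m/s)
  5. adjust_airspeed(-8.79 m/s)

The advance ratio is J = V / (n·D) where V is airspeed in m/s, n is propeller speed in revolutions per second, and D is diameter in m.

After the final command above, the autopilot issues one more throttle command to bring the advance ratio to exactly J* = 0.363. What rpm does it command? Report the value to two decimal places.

rpm = 606.25

set_propeller: D = 2.023 m, P = 1.57 m (p = P/D = 0.776075); state ← (V=0, rpm=0)
set_airspeed(37.04): V ← 37.04 m/s
throttle_to(9063): rpm ← 9063
set_airspeed(16.21): V ← 16.21 m/s
adjust_airspeed(-8.79): V ← 16.21 -8.79 = 7.42 m/s
final state: V = 7.42 m/s, rpm = 9063 → n = rpm/60 = 151.050000 rev/s
target J* = 0.363; solve J* = V/(n·D) for n: n = V/(J*·D) = 7.42/(0.363 × 2.023) = 10.104188 rev/s
rpm = 60·n = 606.251251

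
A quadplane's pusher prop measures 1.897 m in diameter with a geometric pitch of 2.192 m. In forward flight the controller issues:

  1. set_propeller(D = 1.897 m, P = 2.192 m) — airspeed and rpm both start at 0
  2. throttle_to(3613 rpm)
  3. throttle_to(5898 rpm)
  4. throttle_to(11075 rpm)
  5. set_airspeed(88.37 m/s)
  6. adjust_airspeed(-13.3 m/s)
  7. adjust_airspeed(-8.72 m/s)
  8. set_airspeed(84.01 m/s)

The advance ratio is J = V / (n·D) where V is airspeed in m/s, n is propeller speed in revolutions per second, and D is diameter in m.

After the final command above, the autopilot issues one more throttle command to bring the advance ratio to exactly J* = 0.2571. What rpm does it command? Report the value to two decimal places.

set_propeller: D = 1.897 m, P = 2.192 m (p = P/D = 1.155509); state ← (V=0, rpm=0)
throttle_to(3613): rpm ← 3613
throttle_to(5898): rpm ← 5898
throttle_to(11075): rpm ← 11075
set_airspeed(88.37): V ← 88.37 m/s
adjust_airspeed(-13.3): V ← 88.37 -13.3 = 75.07 m/s
adjust_airspeed(-8.72): V ← 75.07 -8.72 = 66.35 m/s
set_airspeed(84.01): V ← 84.01 m/s
final state: V = 84.01 m/s, rpm = 11075 → n = rpm/60 = 184.583333 rev/s
target J* = 0.2571; solve J* = V/(n·D) for n: n = V/(J*·D) = 84.01/(0.2571 × 1.897) = 172.250931 rev/s
rpm = 60·n = 10335.055843

rpm = 10335.06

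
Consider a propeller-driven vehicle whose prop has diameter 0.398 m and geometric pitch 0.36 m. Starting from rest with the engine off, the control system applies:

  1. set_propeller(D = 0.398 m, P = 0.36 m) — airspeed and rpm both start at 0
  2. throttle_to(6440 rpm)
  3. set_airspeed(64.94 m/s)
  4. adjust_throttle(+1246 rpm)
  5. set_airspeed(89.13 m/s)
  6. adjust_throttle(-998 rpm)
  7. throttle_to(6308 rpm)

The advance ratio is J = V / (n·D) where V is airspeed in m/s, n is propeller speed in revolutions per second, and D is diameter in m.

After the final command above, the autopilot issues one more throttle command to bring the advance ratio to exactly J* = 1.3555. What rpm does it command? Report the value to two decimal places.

rpm = 9912.71

set_propeller: D = 0.398 m, P = 0.36 m (p = P/D = 0.904523); state ← (V=0, rpm=0)
throttle_to(6440): rpm ← 6440
set_airspeed(64.94): V ← 64.94 m/s
adjust_throttle(+1246): rpm ← 6440 +1246 = 7686
set_airspeed(89.13): V ← 89.13 m/s
adjust_throttle(-998): rpm ← 7686 -998 = 6688
throttle_to(6308): rpm ← 6308
final state: V = 89.13 m/s, rpm = 6308 → n = rpm/60 = 105.133333 rev/s
target J* = 1.3555; solve J* = V/(n·D) for n: n = V/(J*·D) = 89.13/(1.3555 × 0.398) = 165.211895 rev/s
rpm = 60·n = 9912.713698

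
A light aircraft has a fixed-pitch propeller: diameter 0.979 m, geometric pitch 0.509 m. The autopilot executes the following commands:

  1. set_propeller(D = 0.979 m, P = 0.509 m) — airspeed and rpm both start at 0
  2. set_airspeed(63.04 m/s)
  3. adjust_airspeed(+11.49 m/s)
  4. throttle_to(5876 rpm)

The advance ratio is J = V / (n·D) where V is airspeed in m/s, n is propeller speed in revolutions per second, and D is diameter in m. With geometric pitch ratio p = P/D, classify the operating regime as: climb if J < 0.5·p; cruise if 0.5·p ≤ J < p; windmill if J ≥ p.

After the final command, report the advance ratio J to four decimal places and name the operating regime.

J = 0.7774, regime = windmill

set_propeller: D = 0.979 m, P = 0.509 m (p = P/D = 0.519918); state ← (V=0, rpm=0)
set_airspeed(63.04): V ← 63.04 m/s
adjust_airspeed(+11.49): V ← 63.04 +11.49 = 74.53 m/s
throttle_to(5876): rpm ← 5876
final state: V = 74.53 m/s, rpm = 5876 → n = rpm/60 = 97.933333 rev/s
J = V / (n·D) = 74.53 / (97.933333 × 0.979) = 0.777352
regime bands: climb J<0.2600 | cruise [0.2600, 0.5199) | windmill J≥0.5199
J = 0.7774 → windmill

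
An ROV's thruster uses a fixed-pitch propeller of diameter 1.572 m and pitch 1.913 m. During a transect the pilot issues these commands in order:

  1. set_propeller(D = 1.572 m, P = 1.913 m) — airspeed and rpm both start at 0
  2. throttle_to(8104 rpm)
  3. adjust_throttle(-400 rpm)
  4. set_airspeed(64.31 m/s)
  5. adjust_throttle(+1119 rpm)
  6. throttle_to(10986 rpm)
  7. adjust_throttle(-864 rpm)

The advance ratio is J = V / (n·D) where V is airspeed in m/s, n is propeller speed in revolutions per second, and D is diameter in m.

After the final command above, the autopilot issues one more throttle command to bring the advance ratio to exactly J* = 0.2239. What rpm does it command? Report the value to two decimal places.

rpm = 10962.84

set_propeller: D = 1.572 m, P = 1.913 m (p = P/D = 1.216921); state ← (V=0, rpm=0)
throttle_to(8104): rpm ← 8104
adjust_throttle(-400): rpm ← 8104 -400 = 7704
set_airspeed(64.31): V ← 64.31 m/s
adjust_throttle(+1119): rpm ← 7704 +1119 = 8823
throttle_to(10986): rpm ← 10986
adjust_throttle(-864): rpm ← 10986 -864 = 10122
final state: V = 64.31 m/s, rpm = 10122 → n = rpm/60 = 168.700000 rev/s
target J* = 0.2239; solve J* = V/(n·D) for n: n = V/(J*·D) = 64.31/(0.2239 × 1.572) = 182.714021 rev/s
rpm = 60·n = 10962.841236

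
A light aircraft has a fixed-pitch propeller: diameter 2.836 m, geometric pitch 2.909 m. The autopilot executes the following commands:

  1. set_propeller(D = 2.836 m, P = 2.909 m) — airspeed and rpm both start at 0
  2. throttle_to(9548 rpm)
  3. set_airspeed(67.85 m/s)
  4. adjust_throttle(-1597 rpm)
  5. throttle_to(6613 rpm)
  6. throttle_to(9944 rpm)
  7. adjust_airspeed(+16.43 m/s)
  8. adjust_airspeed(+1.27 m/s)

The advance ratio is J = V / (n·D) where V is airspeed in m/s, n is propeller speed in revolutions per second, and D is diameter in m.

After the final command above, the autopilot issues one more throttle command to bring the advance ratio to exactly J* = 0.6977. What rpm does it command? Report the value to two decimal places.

rpm = 2594.16

set_propeller: D = 2.836 m, P = 2.909 m (p = P/D = 1.025740); state ← (V=0, rpm=0)
throttle_to(9548): rpm ← 9548
set_airspeed(67.85): V ← 67.85 m/s
adjust_throttle(-1597): rpm ← 9548 -1597 = 7951
throttle_to(6613): rpm ← 6613
throttle_to(9944): rpm ← 9944
adjust_airspeed(+16.43): V ← 67.85 +16.43 = 84.28 m/s
adjust_airspeed(+1.27): V ← 84.28 +1.27 = 85.55 m/s
final state: V = 85.55 m/s, rpm = 9944 → n = rpm/60 = 165.733333 rev/s
target J* = 0.6977; solve J* = V/(n·D) for n: n = V/(J*·D) = 85.55/(0.6977 × 2.836) = 43.235956 rev/s
rpm = 60·n = 2594.157349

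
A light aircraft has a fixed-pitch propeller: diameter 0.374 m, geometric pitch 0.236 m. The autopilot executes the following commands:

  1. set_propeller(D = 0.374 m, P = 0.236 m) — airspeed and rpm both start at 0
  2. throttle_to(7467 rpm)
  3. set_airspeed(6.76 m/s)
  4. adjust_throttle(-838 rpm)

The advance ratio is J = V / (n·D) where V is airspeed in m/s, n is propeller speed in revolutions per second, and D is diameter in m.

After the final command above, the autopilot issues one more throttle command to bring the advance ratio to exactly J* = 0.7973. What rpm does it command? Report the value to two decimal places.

set_propeller: D = 0.374 m, P = 0.236 m (p = P/D = 0.631016); state ← (V=0, rpm=0)
throttle_to(7467): rpm ← 7467
set_airspeed(6.76): V ← 6.76 m/s
adjust_throttle(-838): rpm ← 7467 -838 = 6629
final state: V = 6.76 m/s, rpm = 6629 → n = rpm/60 = 110.483333 rev/s
target J* = 0.7973; solve J* = V/(n·D) for n: n = V/(J*·D) = 6.76/(0.7973 × 0.374) = 22.670094 rev/s
rpm = 60·n = 1360.205667

rpm = 1360.21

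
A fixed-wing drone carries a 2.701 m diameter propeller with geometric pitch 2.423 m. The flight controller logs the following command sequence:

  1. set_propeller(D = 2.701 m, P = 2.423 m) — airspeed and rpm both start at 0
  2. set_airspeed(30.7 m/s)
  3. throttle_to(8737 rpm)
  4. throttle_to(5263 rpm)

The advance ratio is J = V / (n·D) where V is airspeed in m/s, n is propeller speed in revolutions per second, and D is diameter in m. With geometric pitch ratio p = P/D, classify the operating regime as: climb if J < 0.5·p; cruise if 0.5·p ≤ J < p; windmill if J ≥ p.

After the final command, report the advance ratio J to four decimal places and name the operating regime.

J = 0.1296, regime = climb

set_propeller: D = 2.701 m, P = 2.423 m (p = P/D = 0.897075); state ← (V=0, rpm=0)
set_airspeed(30.7): V ← 30.7 m/s
throttle_to(8737): rpm ← 8737
throttle_to(5263): rpm ← 5263
final state: V = 30.7 m/s, rpm = 5263 → n = rpm/60 = 87.716667 rev/s
J = V / (n·D) = 30.7 / (87.716667 × 2.701) = 0.129578
regime bands: climb J<0.4485 | cruise [0.4485, 0.8971) | windmill J≥0.8971
J = 0.1296 → climb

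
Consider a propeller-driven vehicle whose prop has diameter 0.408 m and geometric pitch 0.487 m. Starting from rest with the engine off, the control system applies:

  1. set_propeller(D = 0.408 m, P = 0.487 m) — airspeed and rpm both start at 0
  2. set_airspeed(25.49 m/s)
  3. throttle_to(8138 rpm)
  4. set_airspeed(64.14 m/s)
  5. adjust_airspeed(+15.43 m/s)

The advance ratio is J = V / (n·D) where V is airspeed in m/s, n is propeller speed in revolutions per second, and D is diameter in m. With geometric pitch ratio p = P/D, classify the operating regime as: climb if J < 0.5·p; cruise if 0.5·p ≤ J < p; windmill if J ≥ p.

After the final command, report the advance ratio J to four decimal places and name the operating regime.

set_propeller: D = 0.408 m, P = 0.487 m (p = P/D = 1.193627); state ← (V=0, rpm=0)
set_airspeed(25.49): V ← 25.49 m/s
throttle_to(8138): rpm ← 8138
set_airspeed(64.14): V ← 64.14 m/s
adjust_airspeed(+15.43): V ← 64.14 +15.43 = 79.57 m/s
final state: V = 79.57 m/s, rpm = 8138 → n = rpm/60 = 135.633333 rev/s
J = V / (n·D) = 79.57 / (135.633333 × 0.408) = 1.437880
regime bands: climb J<0.5968 | cruise [0.5968, 1.1936) | windmill J≥1.1936
J = 1.4379 → windmill

J = 1.4379, regime = windmill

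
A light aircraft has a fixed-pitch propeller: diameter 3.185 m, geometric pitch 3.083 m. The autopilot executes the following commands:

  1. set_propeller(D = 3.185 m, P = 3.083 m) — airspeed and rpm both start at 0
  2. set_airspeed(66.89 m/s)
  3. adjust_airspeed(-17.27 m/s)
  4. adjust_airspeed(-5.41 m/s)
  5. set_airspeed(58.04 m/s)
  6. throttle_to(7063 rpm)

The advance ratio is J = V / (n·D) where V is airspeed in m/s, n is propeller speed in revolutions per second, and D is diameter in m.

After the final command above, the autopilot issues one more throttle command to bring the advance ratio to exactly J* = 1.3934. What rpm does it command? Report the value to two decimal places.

set_propeller: D = 3.185 m, P = 3.083 m (p = P/D = 0.967975); state ← (V=0, rpm=0)
set_airspeed(66.89): V ← 66.89 m/s
adjust_airspeed(-17.27): V ← 66.89 -17.27 = 49.62 m/s
adjust_airspeed(-5.41): V ← 49.62 -5.41 = 44.21 m/s
set_airspeed(58.04): V ← 58.04 m/s
throttle_to(7063): rpm ← 7063
final state: V = 58.04 m/s, rpm = 7063 → n = rpm/60 = 117.716667 rev/s
target J* = 1.3934; solve J* = V/(n·D) for n: n = V/(J*·D) = 58.04/(1.3934 × 3.185) = 13.078025 rev/s
rpm = 60·n = 784.681496

rpm = 784.68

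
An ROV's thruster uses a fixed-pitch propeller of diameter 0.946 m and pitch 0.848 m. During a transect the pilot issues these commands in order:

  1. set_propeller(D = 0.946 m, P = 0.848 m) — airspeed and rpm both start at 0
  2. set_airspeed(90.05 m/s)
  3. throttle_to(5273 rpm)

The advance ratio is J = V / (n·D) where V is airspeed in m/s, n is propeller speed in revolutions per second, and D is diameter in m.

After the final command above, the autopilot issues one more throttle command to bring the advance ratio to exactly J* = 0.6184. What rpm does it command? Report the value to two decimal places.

set_propeller: D = 0.946 m, P = 0.848 m (p = P/D = 0.896406); state ← (V=0, rpm=0)
set_airspeed(90.05): V ← 90.05 m/s
throttle_to(5273): rpm ← 5273
final state: V = 90.05 m/s, rpm = 5273 → n = rpm/60 = 87.883333 rev/s
target J* = 0.6184; solve J* = V/(n·D) for n: n = V/(J*·D) = 90.05/(0.6184 × 0.946) = 153.929940 rev/s
rpm = 60·n = 9235.796395

rpm = 9235.80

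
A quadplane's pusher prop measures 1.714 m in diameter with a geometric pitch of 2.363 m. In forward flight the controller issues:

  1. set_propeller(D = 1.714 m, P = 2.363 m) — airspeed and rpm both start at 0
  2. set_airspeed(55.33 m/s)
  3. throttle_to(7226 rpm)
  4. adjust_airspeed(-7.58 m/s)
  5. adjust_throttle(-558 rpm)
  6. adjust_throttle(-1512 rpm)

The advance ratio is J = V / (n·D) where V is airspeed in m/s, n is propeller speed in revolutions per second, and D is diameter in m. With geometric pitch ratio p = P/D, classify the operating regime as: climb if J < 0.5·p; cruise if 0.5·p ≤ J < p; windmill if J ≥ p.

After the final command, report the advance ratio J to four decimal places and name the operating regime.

J = 0.3242, regime = climb

set_propeller: D = 1.714 m, P = 2.363 m (p = P/D = 1.378646); state ← (V=0, rpm=0)
set_airspeed(55.33): V ← 55.33 m/s
throttle_to(7226): rpm ← 7226
adjust_airspeed(-7.58): V ← 55.33 -7.58 = 47.75 m/s
adjust_throttle(-558): rpm ← 7226 -558 = 6668
adjust_throttle(-1512): rpm ← 6668 -1512 = 5156
final state: V = 47.75 m/s, rpm = 5156 → n = rpm/60 = 85.933333 rev/s
J = V / (n·D) = 47.75 / (85.933333 × 1.714) = 0.324191
regime bands: climb J<0.6893 | cruise [0.6893, 1.3786) | windmill J≥1.3786
J = 0.3242 → climb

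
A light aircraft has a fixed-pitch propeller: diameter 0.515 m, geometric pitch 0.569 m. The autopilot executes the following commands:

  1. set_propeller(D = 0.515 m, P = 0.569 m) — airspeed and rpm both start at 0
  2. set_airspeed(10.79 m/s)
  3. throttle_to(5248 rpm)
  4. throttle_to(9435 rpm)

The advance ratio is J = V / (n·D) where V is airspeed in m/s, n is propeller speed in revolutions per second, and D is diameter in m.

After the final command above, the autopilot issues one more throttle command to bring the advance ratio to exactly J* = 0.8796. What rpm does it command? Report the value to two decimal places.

set_propeller: D = 0.515 m, P = 0.569 m (p = P/D = 1.104854); state ← (V=0, rpm=0)
set_airspeed(10.79): V ← 10.79 m/s
throttle_to(5248): rpm ← 5248
throttle_to(9435): rpm ← 9435
final state: V = 10.79 m/s, rpm = 9435 → n = rpm/60 = 157.250000 rev/s
target J* = 0.8796; solve J* = V/(n·D) for n: n = V/(J*·D) = 10.79/(0.8796 × 0.515) = 23.819300 rev/s
rpm = 60·n = 1429.158002

rpm = 1429.16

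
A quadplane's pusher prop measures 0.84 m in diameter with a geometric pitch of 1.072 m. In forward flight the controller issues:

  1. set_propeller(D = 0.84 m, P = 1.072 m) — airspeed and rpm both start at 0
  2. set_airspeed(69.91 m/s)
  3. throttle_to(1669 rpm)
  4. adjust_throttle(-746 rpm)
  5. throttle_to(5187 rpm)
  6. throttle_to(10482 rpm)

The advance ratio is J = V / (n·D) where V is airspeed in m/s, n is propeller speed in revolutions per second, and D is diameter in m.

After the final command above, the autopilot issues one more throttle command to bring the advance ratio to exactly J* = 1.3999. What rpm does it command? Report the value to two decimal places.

set_propeller: D = 0.84 m, P = 1.072 m (p = P/D = 1.276190); state ← (V=0, rpm=0)
set_airspeed(69.91): V ← 69.91 m/s
throttle_to(1669): rpm ← 1669
adjust_throttle(-746): rpm ← 1669 -746 = 923
throttle_to(5187): rpm ← 5187
throttle_to(10482): rpm ← 10482
final state: V = 69.91 m/s, rpm = 10482 → n = rpm/60 = 174.700000 rev/s
target J* = 1.3999; solve J* = V/(n·D) for n: n = V/(J*·D) = 69.91/(1.3999 × 0.84) = 59.451525 rev/s
rpm = 60·n = 3567.091527

rpm = 3567.09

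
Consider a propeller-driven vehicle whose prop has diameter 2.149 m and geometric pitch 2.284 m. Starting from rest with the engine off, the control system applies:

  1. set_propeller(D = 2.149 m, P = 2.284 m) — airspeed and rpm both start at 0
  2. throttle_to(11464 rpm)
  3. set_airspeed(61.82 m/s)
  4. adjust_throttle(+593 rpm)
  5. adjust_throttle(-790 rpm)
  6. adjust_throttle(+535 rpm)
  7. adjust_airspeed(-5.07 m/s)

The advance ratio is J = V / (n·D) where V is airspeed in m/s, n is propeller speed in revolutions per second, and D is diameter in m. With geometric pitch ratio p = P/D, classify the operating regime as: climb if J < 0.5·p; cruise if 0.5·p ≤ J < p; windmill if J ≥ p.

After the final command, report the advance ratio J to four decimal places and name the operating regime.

J = 0.1343, regime = climb

set_propeller: D = 2.149 m, P = 2.284 m (p = P/D = 1.062820); state ← (V=0, rpm=0)
throttle_to(11464): rpm ← 11464
set_airspeed(61.82): V ← 61.82 m/s
adjust_throttle(+593): rpm ← 11464 +593 = 12057
adjust_throttle(-790): rpm ← 12057 -790 = 11267
adjust_throttle(+535): rpm ← 11267 +535 = 11802
adjust_airspeed(-5.07): V ← 61.82 -5.07 = 56.75 m/s
final state: V = 56.75 m/s, rpm = 11802 → n = rpm/60 = 196.700000 rev/s
J = V / (n·D) = 56.75 / (196.700000 × 2.149) = 0.134253
regime bands: climb J<0.5314 | cruise [0.5314, 1.0628) | windmill J≥1.0628
J = 0.1343 → climb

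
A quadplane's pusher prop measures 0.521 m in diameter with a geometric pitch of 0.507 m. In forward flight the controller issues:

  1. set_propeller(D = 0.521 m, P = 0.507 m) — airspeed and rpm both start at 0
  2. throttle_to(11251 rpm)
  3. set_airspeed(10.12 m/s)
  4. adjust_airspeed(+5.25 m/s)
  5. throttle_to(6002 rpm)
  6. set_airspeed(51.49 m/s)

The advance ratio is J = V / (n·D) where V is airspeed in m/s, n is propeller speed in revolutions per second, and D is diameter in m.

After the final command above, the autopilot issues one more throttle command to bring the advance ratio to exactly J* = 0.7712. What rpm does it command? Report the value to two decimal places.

rpm = 7688.99

set_propeller: D = 0.521 m, P = 0.507 m (p = P/D = 0.973129); state ← (V=0, rpm=0)
throttle_to(11251): rpm ← 11251
set_airspeed(10.12): V ← 10.12 m/s
adjust_airspeed(+5.25): V ← 10.12 +5.25 = 15.37 m/s
throttle_to(6002): rpm ← 6002
set_airspeed(51.49): V ← 51.49 m/s
final state: V = 51.49 m/s, rpm = 6002 → n = rpm/60 = 100.033333 rev/s
target J* = 0.7712; solve J* = V/(n·D) for n: n = V/(J*·D) = 51.49/(0.7712 × 0.521) = 128.149863 rev/s
rpm = 60·n = 7688.991805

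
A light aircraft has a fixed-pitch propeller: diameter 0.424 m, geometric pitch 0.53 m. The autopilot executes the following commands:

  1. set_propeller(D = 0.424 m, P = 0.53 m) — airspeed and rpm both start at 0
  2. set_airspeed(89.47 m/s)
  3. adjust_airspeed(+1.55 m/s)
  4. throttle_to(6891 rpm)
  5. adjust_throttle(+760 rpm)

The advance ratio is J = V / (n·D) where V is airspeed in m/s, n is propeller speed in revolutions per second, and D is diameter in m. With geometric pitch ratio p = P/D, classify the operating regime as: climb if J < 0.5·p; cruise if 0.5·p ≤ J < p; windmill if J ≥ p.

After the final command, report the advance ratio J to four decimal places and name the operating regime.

J = 1.6835, regime = windmill

set_propeller: D = 0.424 m, P = 0.53 m (p = P/D = 1.250000); state ← (V=0, rpm=0)
set_airspeed(89.47): V ← 89.47 m/s
adjust_airspeed(+1.55): V ← 89.47 +1.55 = 91.02 m/s
throttle_to(6891): rpm ← 6891
adjust_throttle(+760): rpm ← 6891 +760 = 7651
final state: V = 91.02 m/s, rpm = 7651 → n = rpm/60 = 127.516667 rev/s
J = V / (n·D) = 91.02 / (127.516667 × 0.424) = 1.683465
regime bands: climb J<0.6250 | cruise [0.6250, 1.2500) | windmill J≥1.2500
J = 1.6835 → windmill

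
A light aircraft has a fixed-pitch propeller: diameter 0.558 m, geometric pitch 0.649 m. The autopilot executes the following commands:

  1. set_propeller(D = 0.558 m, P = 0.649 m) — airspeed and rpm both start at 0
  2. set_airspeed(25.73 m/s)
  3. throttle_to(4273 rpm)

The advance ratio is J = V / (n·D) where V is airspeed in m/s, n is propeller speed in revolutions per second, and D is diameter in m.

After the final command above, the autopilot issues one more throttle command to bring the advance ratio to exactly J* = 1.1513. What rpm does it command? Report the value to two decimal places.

set_propeller: D = 0.558 m, P = 0.649 m (p = P/D = 1.163082); state ← (V=0, rpm=0)
set_airspeed(25.73): V ← 25.73 m/s
throttle_to(4273): rpm ← 4273
final state: V = 25.73 m/s, rpm = 4273 → n = rpm/60 = 71.216667 rev/s
target J* = 1.1513; solve J* = V/(n·D) for n: n = V/(J*·D) = 25.73/(1.1513 × 0.558) = 40.051343 rev/s
rpm = 60·n = 2403.080576

rpm = 2403.08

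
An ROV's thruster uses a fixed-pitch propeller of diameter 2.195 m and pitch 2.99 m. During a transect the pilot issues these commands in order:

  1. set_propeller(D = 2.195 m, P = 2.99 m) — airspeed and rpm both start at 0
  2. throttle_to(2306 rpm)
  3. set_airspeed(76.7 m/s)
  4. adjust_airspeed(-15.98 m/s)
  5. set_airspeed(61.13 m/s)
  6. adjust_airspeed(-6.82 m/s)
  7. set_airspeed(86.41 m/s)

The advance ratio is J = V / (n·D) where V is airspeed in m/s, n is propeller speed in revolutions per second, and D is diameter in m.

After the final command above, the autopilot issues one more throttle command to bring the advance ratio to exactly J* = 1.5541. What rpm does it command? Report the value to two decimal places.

set_propeller: D = 2.195 m, P = 2.99 m (p = P/D = 1.362187); state ← (V=0, rpm=0)
throttle_to(2306): rpm ← 2306
set_airspeed(76.7): V ← 76.7 m/s
adjust_airspeed(-15.98): V ← 76.7 -15.98 = 60.72 m/s
set_airspeed(61.13): V ← 61.13 m/s
adjust_airspeed(-6.82): V ← 61.13 -6.82 = 54.31 m/s
set_airspeed(86.41): V ← 86.41 m/s
final state: V = 86.41 m/s, rpm = 2306 → n = rpm/60 = 38.433333 rev/s
target J* = 1.5541; solve J* = V/(n·D) for n: n = V/(J*·D) = 86.41/(1.5541 × 2.195) = 25.330894 rev/s
rpm = 60·n = 1519.853649

rpm = 1519.85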